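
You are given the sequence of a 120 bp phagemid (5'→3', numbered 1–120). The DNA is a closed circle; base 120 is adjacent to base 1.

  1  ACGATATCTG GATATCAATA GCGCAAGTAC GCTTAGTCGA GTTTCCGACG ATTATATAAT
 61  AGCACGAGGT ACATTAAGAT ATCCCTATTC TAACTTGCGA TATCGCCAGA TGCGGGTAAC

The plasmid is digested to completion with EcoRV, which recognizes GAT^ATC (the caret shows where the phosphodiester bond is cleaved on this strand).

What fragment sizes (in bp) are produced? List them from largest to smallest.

67, 24, 21, 8 bp

EcoRV sites (GATATC) start at positions 3, 11, 78, 99.
EcoRV cuts after base 3 of each site, so after positions 5, 13, 80, 101.
Circular molecule, 4 cuts → 4 fragments:
  6–13 → 8 bp
  14–80 → 67 bp
  81–101 → 21 bp
  102–120 then 1–5 → 19 + 5 = 24 bp
Sorted largest to smallest: 67, 24, 21, 8 bp.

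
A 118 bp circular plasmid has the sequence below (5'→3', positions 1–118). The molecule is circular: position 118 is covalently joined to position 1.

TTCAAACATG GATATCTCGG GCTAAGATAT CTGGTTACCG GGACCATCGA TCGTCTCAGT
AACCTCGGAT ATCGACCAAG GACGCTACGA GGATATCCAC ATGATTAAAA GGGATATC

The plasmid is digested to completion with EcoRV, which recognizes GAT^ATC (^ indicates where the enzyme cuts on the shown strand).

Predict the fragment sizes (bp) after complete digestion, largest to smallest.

42, 24, 21, 16, 15 bp

EcoRV sites (GATATC) start at positions 11, 26, 68, 92, 113.
EcoRV cuts after base 3 of each site, so after positions 13, 28, 70, 94, 115.
Circular molecule, 5 cuts → 5 fragments:
  14–28 → 15 bp
  29–70 → 42 bp
  71–94 → 24 bp
  95–115 → 21 bp
  116–118 then 1–13 → 3 + 13 = 16 bp
Sorted largest to smallest: 42, 24, 21, 16, 15 bp.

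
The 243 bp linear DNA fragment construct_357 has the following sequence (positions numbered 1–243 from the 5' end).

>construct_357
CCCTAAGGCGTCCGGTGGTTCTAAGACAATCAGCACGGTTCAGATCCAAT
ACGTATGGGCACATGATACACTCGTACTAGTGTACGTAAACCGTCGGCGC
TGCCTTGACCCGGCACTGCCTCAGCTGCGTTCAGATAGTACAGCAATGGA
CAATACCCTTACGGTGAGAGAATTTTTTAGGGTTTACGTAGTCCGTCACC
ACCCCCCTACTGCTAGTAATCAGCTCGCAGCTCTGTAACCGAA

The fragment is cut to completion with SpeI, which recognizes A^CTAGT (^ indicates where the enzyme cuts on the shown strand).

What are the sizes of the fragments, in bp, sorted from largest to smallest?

The SpeI site (ACTAGT) starts at position 76.
SpeI cuts after the first base of each site, so after position 76.
Linear molecule, 1 cut → 2 fragments:
  1–76 → 76 bp
  77–243 → 167 bp
Sorted largest to smallest: 167, 76 bp.

167, 76 bp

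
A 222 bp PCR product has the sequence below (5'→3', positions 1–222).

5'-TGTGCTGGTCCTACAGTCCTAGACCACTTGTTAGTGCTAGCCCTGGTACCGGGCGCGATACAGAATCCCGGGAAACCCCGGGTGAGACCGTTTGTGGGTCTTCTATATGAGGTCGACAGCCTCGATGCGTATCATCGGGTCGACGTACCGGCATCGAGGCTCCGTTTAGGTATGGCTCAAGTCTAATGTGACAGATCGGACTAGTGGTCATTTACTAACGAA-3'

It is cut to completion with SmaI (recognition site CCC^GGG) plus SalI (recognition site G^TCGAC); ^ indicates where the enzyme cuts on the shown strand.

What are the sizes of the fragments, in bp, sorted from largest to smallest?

SmaI sites (CCCGGG) start at positions 67, 77.
SmaI cuts after base 3 of each site, so after positions 69, 79.
SalI sites (GTCGAC) start at positions 112, 139.
SalI cuts after the first base of each site, so after positions 112, 139.
Combined cut positions: 69, 79, 112, 139.
Linear molecule, 4 cuts → 5 fragments:
  1–69 → 69 bp
  70–79 → 10 bp
  80–112 → 33 bp
  113–139 → 27 bp
  140–222 → 83 bp
Sorted largest to smallest: 83, 69, 33, 27, 10 bp.

83, 69, 33, 27, 10 bp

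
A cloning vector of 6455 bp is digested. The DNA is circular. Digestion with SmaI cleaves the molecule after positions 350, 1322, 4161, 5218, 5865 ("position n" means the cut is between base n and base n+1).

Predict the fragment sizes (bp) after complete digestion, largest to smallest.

2839, 1057, 972, 940, 647 bp

Circular molecule, 5 cuts → 5 fragments:
  1322 − 350 = 972 bp
  4161 − 1322 = 2839 bp
  5218 − 4161 = 1057 bp
  5865 − 5218 = 647 bp
  wrap: 6455 − 5865 + 350 = 940 bp
Sorted largest to smallest: 2839, 1057, 972, 940, 647 bp.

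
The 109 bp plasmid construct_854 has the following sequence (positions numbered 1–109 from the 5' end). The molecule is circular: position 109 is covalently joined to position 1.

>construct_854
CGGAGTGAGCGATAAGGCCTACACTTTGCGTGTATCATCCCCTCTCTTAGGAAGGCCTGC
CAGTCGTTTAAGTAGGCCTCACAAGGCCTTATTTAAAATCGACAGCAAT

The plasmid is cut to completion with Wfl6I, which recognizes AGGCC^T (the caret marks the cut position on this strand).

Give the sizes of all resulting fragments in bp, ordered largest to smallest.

40, 38, 21, 10 bp

Wfl6I sites (AGGCCT) start at positions 15, 53, 74, 84.
Wfl6I cuts after base 5 of each site (before the last base), so after positions 19, 57, 78, 88.
Circular molecule, 4 cuts → 4 fragments:
  20–57 → 38 bp
  58–78 → 21 bp
  79–88 → 10 bp
  89–109 then 1–19 → 21 + 19 = 40 bp
Sorted largest to smallest: 40, 38, 21, 10 bp.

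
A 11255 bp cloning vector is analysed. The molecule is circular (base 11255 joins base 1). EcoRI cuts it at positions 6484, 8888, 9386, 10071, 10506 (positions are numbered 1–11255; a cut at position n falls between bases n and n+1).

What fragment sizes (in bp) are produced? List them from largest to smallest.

Circular molecule, 5 cuts → 5 fragments:
  8888 − 6484 = 2404 bp
  9386 − 8888 = 498 bp
  10071 − 9386 = 685 bp
  10506 − 10071 = 435 bp
  wrap: 11255 − 10506 + 6484 = 7233 bp
Sorted largest to smallest: 7233, 2404, 685, 498, 435 bp.

7233, 2404, 685, 498, 435 bp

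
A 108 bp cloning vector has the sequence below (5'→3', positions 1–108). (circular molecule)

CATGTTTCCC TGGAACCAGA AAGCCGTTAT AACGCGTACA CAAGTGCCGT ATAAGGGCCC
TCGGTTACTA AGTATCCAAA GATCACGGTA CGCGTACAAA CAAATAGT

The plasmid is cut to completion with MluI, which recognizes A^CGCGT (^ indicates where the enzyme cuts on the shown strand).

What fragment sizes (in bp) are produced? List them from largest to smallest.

58, 50 bp

MluI sites (ACGCGT) start at positions 32, 90.
MluI cuts after the first base of each site, so after positions 32, 90.
Circular molecule, 2 cuts → 2 fragments:
  33–90 → 58 bp
  91–108 then 1–32 → 18 + 32 = 50 bp
Sorted largest to smallest: 58, 50 bp.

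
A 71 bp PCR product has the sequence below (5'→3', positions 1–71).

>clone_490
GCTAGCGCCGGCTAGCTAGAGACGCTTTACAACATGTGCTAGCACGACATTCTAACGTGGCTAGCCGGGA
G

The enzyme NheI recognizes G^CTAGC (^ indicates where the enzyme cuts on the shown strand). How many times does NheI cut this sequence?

GCTAGC occurs starting at positions 1, 11, 38, 60.
NheI cuts at 4 sites.

4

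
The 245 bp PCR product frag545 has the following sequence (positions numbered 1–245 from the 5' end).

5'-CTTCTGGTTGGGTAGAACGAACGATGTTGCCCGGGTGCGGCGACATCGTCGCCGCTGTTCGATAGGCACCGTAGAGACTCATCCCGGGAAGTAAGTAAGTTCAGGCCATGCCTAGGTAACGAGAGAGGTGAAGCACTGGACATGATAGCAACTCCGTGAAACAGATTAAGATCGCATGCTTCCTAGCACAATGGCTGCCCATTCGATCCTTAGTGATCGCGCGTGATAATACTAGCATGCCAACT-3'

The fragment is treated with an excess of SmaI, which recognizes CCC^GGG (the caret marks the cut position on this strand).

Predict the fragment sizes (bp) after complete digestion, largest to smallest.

SmaI sites (CCCGGG) start at positions 30, 83.
SmaI cuts after base 3 of each site, so after positions 32, 85.
Linear molecule, 2 cuts → 3 fragments:
  1–32 → 32 bp
  33–85 → 53 bp
  86–245 → 160 bp
Sorted largest to smallest: 160, 53, 32 bp.

160, 53, 32 bp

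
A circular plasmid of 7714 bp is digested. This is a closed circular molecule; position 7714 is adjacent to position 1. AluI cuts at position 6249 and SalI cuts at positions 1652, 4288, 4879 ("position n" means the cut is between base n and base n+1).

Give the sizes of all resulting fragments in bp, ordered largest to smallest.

Combined cut positions (sorted): 1652, 4288, 4879, 6249.
Circular molecule, 4 cuts → 4 fragments:
  4288 − 1652 = 2636 bp
  4879 − 4288 = 591 bp
  6249 − 4879 = 1370 bp
  wrap: 7714 − 6249 + 1652 = 3117 bp
Sorted largest to smallest: 3117, 2636, 1370, 591 bp.

3117, 2636, 1370, 591 bp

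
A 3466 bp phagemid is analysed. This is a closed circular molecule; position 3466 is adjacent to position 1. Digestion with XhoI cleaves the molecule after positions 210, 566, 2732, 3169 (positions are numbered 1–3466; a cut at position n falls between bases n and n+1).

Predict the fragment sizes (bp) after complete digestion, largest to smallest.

Circular molecule, 4 cuts → 4 fragments:
  566 − 210 = 356 bp
  2732 − 566 = 2166 bp
  3169 − 2732 = 437 bp
  wrap: 3466 − 3169 + 210 = 507 bp
Sorted largest to smallest: 2166, 507, 437, 356 bp.

2166, 507, 437, 356 bp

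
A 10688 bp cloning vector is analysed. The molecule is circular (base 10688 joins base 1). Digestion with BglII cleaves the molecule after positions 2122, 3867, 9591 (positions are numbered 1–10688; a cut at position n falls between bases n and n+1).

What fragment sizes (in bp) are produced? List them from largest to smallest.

Circular molecule, 3 cuts → 3 fragments:
  3867 − 2122 = 1745 bp
  9591 − 3867 = 5724 bp
  wrap: 10688 − 9591 + 2122 = 3219 bp
Sorted largest to smallest: 5724, 3219, 1745 bp.

5724, 3219, 1745 bp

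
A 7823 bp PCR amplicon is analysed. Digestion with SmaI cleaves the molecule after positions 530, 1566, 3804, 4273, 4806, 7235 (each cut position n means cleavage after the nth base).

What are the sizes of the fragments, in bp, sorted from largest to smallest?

2429, 2238, 1036, 588, 533, 530, 469 bp

Linear molecule, 6 cuts → 7 fragments:
  530 − 0 = 530 bp
  1566 − 530 = 1036 bp
  3804 − 1566 = 2238 bp
  4273 − 3804 = 469 bp
  4806 − 4273 = 533 bp
  7235 − 4806 = 2429 bp
  7823 − 7235 = 588 bp
Sorted largest to smallest: 2429, 2238, 1036, 588, 533, 530, 469 bp.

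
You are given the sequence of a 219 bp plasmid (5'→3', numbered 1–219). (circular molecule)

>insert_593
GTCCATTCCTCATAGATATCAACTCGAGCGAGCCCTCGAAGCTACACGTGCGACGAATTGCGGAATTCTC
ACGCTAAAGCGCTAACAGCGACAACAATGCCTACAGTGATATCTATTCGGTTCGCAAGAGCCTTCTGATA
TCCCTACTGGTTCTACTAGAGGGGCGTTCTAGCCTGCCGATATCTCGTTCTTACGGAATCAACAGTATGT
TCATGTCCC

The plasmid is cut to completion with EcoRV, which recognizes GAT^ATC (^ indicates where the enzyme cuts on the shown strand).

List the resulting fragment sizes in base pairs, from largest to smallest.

EcoRV sites (GATATC) start at positions 15, 108, 137, 179.
EcoRV cuts after base 3 of each site, so after positions 17, 110, 139, 181.
Circular molecule, 4 cuts → 4 fragments:
  18–110 → 93 bp
  111–139 → 29 bp
  140–181 → 42 bp
  182–219 then 1–17 → 38 + 17 = 55 bp
Sorted largest to smallest: 93, 55, 42, 29 bp.

93, 55, 42, 29 bp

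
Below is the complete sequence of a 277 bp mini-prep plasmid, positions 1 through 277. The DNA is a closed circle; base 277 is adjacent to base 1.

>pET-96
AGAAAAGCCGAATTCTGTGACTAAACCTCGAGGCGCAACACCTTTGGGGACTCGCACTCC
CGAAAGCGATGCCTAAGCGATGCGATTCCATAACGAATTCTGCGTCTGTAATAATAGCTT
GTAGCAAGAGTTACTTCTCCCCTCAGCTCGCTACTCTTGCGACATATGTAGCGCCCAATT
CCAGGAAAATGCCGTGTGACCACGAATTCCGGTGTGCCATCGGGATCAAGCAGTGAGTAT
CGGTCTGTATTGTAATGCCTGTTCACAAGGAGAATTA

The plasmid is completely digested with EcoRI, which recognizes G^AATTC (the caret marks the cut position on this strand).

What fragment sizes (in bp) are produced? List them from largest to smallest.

109, 85, 83 bp

EcoRI sites (GAATTC) start at positions 10, 95, 204.
EcoRI cuts after the first base of each site, so after positions 10, 95, 204.
Circular molecule, 3 cuts → 3 fragments:
  11–95 → 85 bp
  96–204 → 109 bp
  205–277 then 1–10 → 73 + 10 = 83 bp
Sorted largest to smallest: 109, 85, 83 bp.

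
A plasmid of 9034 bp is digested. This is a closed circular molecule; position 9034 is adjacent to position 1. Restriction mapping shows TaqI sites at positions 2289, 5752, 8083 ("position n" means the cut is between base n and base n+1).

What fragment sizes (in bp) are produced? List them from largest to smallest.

Circular molecule, 3 cuts → 3 fragments:
  5752 − 2289 = 3463 bp
  8083 − 5752 = 2331 bp
  wrap: 9034 − 8083 + 2289 = 3240 bp
Sorted largest to smallest: 3463, 3240, 2331 bp.

3463, 3240, 2331 bp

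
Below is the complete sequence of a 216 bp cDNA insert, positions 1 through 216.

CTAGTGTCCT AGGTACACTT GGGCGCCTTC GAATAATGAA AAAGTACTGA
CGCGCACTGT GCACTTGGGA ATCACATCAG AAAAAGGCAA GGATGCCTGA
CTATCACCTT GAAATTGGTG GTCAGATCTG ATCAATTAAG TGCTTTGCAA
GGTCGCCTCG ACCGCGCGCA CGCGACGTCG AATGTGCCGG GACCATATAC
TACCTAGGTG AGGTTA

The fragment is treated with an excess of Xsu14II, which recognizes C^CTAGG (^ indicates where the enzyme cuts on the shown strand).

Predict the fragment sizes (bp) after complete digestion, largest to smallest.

195, 13, 8 bp

Xsu14II sites (CCTAGG) start at positions 8, 203.
Xsu14II cuts after the first base of each site, so after positions 8, 203.
Linear molecule, 2 cuts → 3 fragments:
  1–8 → 8 bp
  9–203 → 195 bp
  204–216 → 13 bp
Sorted largest to smallest: 195, 13, 8 bp.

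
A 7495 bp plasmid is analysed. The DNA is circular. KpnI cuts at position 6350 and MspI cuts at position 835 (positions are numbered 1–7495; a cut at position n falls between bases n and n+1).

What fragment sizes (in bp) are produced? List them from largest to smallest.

Combined cut positions (sorted): 835, 6350.
Circular molecule, 2 cuts → 2 fragments:
  6350 − 835 = 5515 bp
  wrap: 7495 − 6350 + 835 = 1980 bp
Sorted largest to smallest: 5515, 1980 bp.

5515, 1980 bp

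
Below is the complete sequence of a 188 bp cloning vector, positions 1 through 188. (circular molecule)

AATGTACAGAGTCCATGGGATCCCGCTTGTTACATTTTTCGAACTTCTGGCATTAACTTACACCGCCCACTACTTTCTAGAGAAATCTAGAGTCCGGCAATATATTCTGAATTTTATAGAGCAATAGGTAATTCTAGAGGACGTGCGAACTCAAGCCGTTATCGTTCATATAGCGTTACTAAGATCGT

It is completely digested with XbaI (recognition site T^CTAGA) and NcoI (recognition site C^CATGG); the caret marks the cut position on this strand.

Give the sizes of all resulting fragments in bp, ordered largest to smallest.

XbaI sites (TCTAGA) start at positions 76, 86, 133.
XbaI cuts after the first base of each site, so after positions 76, 86, 133.
The NcoI site (CCATGG) starts at position 13.
NcoI cuts after the first base of each site, so after position 13.
Combined cut positions: 13, 76, 86, 133.
Circular molecule, 4 cuts → 4 fragments:
  14–76 → 63 bp
  77–86 → 10 bp
  87–133 → 47 bp
  134–188 then 1–13 → 55 + 13 = 68 bp
Sorted largest to smallest: 68, 63, 47, 10 bp.

68, 63, 47, 10 bp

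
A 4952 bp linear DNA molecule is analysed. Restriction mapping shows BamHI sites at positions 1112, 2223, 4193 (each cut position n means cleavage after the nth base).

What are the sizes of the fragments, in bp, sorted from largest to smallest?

1970, 1112, 1111, 759 bp

Linear molecule, 3 cuts → 4 fragments:
  1112 − 0 = 1112 bp
  2223 − 1112 = 1111 bp
  4193 − 2223 = 1970 bp
  4952 − 4193 = 759 bp
Sorted largest to smallest: 1970, 1112, 1111, 759 bp.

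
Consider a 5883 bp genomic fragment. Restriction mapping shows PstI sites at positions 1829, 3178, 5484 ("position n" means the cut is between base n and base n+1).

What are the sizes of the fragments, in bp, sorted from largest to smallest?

Linear molecule, 3 cuts → 4 fragments:
  1829 − 0 = 1829 bp
  3178 − 1829 = 1349 bp
  5484 − 3178 = 2306 bp
  5883 − 5484 = 399 bp
Sorted largest to smallest: 2306, 1829, 1349, 399 bp.

2306, 1829, 1349, 399 bp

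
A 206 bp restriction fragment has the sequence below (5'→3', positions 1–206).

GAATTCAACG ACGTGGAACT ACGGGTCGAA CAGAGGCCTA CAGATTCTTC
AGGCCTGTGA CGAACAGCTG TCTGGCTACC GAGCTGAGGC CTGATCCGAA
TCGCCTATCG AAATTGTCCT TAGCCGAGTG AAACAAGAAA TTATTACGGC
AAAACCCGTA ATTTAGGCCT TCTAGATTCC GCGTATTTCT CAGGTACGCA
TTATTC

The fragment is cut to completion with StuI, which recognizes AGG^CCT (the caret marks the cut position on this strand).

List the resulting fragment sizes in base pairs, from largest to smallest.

StuI sites (AGGCCT) start at positions 34, 51, 87, 165.
StuI cuts after base 3 of each site, so after positions 36, 53, 89, 167.
Linear molecule, 4 cuts → 5 fragments:
  1–36 → 36 bp
  37–53 → 17 bp
  54–89 → 36 bp
  90–167 → 78 bp
  168–206 → 39 bp
Sorted largest to smallest: 78, 39, 36, 36, 17 bp.

78, 39, 36, 36, 17 bp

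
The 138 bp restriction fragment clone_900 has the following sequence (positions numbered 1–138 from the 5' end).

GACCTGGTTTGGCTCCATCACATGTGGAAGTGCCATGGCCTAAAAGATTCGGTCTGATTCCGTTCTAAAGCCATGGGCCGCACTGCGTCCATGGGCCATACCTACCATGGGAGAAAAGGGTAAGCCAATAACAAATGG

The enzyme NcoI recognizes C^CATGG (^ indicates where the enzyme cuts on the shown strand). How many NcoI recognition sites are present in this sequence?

4

CCATGG occurs starting at positions 33, 71, 89, 105.
NcoI cuts at 4 sites.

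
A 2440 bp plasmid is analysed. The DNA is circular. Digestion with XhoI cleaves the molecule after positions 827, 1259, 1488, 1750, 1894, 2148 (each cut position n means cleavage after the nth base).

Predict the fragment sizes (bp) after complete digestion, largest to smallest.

1119, 432, 262, 254, 229, 144 bp

Circular molecule, 6 cuts → 6 fragments:
  1259 − 827 = 432 bp
  1488 − 1259 = 229 bp
  1750 − 1488 = 262 bp
  1894 − 1750 = 144 bp
  2148 − 1894 = 254 bp
  wrap: 2440 − 2148 + 827 = 1119 bp
Sorted largest to smallest: 1119, 432, 262, 254, 229, 144 bp.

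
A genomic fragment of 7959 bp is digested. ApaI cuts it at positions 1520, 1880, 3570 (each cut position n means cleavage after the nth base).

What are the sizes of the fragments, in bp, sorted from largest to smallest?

4389, 1690, 1520, 360 bp

Linear molecule, 3 cuts → 4 fragments:
  1520 − 0 = 1520 bp
  1880 − 1520 = 360 bp
  3570 − 1880 = 1690 bp
  7959 − 3570 = 4389 bp
Sorted largest to smallest: 4389, 1690, 1520, 360 bp.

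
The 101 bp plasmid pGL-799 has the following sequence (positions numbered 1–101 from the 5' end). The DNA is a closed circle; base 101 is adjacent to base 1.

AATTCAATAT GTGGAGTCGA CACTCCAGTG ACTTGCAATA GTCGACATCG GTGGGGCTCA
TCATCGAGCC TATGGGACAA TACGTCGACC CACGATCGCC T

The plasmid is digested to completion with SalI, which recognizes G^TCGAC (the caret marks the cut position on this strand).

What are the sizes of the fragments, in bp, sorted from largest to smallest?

SalI sites (GTCGAC) start at positions 16, 41, 84.
SalI cuts after the first base of each site, so after positions 16, 41, 84.
Circular molecule, 3 cuts → 3 fragments:
  17–41 → 25 bp
  42–84 → 43 bp
  85–101 then 1–16 → 17 + 16 = 33 bp
Sorted largest to smallest: 43, 33, 25 bp.

43, 33, 25 bp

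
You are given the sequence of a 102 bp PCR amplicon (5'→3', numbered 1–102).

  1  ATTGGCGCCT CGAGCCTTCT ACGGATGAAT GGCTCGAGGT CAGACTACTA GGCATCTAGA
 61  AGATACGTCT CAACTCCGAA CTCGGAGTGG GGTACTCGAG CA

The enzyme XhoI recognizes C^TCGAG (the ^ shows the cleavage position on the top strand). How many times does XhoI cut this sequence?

3

CTCGAG occurs starting at positions 9, 33, 95.
XhoI cuts at 3 sites.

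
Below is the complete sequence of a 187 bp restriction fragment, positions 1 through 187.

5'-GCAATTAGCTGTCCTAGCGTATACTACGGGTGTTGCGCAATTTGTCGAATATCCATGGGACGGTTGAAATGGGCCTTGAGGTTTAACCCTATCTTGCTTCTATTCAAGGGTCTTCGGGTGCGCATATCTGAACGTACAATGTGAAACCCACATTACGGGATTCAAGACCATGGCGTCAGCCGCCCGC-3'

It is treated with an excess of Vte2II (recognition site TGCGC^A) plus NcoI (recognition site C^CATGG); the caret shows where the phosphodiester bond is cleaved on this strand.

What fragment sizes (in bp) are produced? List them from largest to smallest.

70, 45, 38, 19, 15 bp

Vte2II sites (TGCGCA) start at positions 34, 119.
Vte2II cuts after base 5 of each site (before the last base), so after positions 38, 123.
NcoI sites (CCATGG) start at positions 53, 168.
NcoI cuts after the first base of each site, so after positions 53, 168.
Combined cut positions: 38, 53, 123, 168.
Linear molecule, 4 cuts → 5 fragments:
  1–38 → 38 bp
  39–53 → 15 bp
  54–123 → 70 bp
  124–168 → 45 bp
  169–187 → 19 bp
Sorted largest to smallest: 70, 45, 38, 19, 15 bp.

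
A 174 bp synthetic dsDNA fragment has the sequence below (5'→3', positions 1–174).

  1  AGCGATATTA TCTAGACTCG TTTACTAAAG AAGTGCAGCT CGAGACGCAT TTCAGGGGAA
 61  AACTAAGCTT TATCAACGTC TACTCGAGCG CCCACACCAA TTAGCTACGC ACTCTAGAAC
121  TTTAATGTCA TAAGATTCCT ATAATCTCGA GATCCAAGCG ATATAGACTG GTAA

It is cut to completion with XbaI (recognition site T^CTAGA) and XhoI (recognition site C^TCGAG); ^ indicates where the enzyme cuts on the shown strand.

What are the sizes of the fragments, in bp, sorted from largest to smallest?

XbaI sites (TCTAGA) start at positions 11, 113.
XbaI cuts after the first base of each site, so after positions 11, 113.
XhoI sites (CTCGAG) start at positions 39, 83, 146.
XhoI cuts after the first base of each site, so after positions 39, 83, 146.
Combined cut positions: 11, 39, 83, 113, 146.
Linear molecule, 5 cuts → 6 fragments:
  1–11 → 11 bp
  12–39 → 28 bp
  40–83 → 44 bp
  84–113 → 30 bp
  114–146 → 33 bp
  147–174 → 28 bp
Sorted largest to smallest: 44, 33, 30, 28, 28, 11 bp.

44, 33, 30, 28, 28, 11 bp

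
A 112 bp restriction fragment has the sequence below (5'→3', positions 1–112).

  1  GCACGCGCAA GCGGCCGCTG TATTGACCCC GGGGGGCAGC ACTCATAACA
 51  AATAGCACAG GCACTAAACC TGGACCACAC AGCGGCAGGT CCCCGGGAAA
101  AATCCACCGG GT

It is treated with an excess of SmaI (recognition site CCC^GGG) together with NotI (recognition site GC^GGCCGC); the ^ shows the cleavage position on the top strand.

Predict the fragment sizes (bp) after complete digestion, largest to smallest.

SmaI sites (CCCGGG) start at positions 28, 92.
SmaI cuts after base 3 of each site, so after positions 30, 94.
The NotI site (GCGGCCGC) starts at position 11.
NotI cuts after base 2 of each site, so after position 12.
Combined cut positions: 12, 30, 94.
Linear molecule, 3 cuts → 4 fragments:
  1–12 → 12 bp
  13–30 → 18 bp
  31–94 → 64 bp
  95–112 → 18 bp
Sorted largest to smallest: 64, 18, 18, 12 bp.

64, 18, 18, 12 bp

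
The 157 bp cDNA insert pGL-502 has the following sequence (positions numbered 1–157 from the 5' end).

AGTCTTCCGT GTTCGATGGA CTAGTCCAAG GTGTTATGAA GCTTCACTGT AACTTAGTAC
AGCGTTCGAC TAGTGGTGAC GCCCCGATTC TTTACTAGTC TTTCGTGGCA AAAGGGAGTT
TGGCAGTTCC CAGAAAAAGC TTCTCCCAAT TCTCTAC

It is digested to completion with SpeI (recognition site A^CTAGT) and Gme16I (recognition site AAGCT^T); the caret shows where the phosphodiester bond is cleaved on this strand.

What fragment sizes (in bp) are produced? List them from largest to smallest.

47, 26, 25, 23, 20, 16 bp

SpeI sites (ACTAGT) start at positions 20, 69, 94.
SpeI cuts after the first base of each site, so after positions 20, 69, 94.
Gme16I sites (AAGCTT) start at positions 39, 137.
Gme16I cuts after base 5 of each site (before the last base), so after positions 43, 141.
Combined cut positions: 20, 43, 69, 94, 141.
Linear molecule, 5 cuts → 6 fragments:
  1–20 → 20 bp
  21–43 → 23 bp
  44–69 → 26 bp
  70–94 → 25 bp
  95–141 → 47 bp
  142–157 → 16 bp
Sorted largest to smallest: 47, 26, 25, 23, 20, 16 bp.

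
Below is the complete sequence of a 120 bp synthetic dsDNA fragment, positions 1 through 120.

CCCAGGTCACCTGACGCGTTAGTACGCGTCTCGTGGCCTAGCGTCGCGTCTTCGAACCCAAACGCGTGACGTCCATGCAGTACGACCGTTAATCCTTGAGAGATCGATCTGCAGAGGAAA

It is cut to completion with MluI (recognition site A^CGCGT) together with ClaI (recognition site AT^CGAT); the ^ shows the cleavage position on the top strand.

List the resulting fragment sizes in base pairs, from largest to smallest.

42, 38, 16, 14, 10 bp

MluI sites (ACGCGT) start at positions 14, 24, 62.
MluI cuts after the first base of each site, so after positions 14, 24, 62.
The ClaI site (ATCGAT) starts at position 103.
ClaI cuts after base 2 of each site, so after position 104.
Combined cut positions: 14, 24, 62, 104.
Linear molecule, 4 cuts → 5 fragments:
  1–14 → 14 bp
  15–24 → 10 bp
  25–62 → 38 bp
  63–104 → 42 bp
  105–120 → 16 bp
Sorted largest to smallest: 42, 38, 16, 14, 10 bp.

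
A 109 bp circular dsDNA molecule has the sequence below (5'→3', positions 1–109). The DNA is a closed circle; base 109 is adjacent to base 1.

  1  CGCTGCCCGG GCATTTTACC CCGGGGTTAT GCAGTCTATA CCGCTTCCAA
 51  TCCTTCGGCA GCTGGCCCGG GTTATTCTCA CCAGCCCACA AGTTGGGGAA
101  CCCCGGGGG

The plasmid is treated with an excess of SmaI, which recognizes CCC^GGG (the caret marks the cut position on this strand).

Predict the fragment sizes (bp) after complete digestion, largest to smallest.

46, 36, 14, 13 bp

SmaI sites (CCCGGG) start at positions 6, 20, 66, 102.
SmaI cuts after base 3 of each site, so after positions 8, 22, 68, 104.
Circular molecule, 4 cuts → 4 fragments:
  9–22 → 14 bp
  23–68 → 46 bp
  69–104 → 36 bp
  105–109 then 1–8 → 5 + 8 = 13 bp
Sorted largest to smallest: 46, 36, 14, 13 bp.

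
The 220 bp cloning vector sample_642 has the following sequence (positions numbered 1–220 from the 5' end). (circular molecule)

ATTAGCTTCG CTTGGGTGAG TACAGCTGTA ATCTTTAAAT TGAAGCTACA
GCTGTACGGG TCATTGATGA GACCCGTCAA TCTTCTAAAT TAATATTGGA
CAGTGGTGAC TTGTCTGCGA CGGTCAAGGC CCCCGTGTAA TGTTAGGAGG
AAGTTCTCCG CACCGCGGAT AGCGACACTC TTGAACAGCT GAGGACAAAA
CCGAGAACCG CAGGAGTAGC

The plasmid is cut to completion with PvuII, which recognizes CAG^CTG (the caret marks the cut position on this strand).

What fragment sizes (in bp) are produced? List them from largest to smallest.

PvuII sites (CAGCTG) start at positions 23, 49, 186.
PvuII cuts after base 3 of each site, so after positions 25, 51, 188.
Circular molecule, 3 cuts → 3 fragments:
  26–51 → 26 bp
  52–188 → 137 bp
  189–220 then 1–25 → 32 + 25 = 57 bp
Sorted largest to smallest: 137, 57, 26 bp.

137, 57, 26 bp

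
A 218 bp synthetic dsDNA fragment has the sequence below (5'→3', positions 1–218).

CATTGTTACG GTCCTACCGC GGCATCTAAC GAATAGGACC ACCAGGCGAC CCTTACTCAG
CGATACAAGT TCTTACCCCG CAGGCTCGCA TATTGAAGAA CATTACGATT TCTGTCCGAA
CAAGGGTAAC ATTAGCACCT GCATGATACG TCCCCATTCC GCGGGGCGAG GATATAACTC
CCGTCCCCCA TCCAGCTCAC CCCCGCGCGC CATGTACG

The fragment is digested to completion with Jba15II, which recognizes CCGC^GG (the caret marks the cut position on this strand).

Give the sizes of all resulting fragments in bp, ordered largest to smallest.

Jba15II sites (CCGCGG) start at positions 17, 159.
Jba15II cuts after base 4 of each site, so after positions 20, 162.
Linear molecule, 2 cuts → 3 fragments:
  1–20 → 20 bp
  21–162 → 142 bp
  163–218 → 56 bp
Sorted largest to smallest: 142, 56, 20 bp.

142, 56, 20 bp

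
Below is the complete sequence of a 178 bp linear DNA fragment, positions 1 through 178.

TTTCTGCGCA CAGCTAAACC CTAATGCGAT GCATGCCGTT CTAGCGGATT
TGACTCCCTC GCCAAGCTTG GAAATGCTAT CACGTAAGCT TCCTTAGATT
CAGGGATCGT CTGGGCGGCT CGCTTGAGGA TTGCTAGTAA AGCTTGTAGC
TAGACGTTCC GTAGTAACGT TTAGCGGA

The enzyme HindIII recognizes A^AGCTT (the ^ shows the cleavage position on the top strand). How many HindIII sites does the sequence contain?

AAGCTT occurs starting at positions 64, 86, 140.
HindIII cuts at 3 sites.

3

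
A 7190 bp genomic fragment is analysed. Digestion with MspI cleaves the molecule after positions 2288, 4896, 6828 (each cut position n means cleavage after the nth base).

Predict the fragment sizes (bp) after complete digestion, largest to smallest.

2608, 2288, 1932, 362 bp

Linear molecule, 3 cuts → 4 fragments:
  2288 − 0 = 2288 bp
  4896 − 2288 = 2608 bp
  6828 − 4896 = 1932 bp
  7190 − 6828 = 362 bp
Sorted largest to smallest: 2608, 2288, 1932, 362 bp.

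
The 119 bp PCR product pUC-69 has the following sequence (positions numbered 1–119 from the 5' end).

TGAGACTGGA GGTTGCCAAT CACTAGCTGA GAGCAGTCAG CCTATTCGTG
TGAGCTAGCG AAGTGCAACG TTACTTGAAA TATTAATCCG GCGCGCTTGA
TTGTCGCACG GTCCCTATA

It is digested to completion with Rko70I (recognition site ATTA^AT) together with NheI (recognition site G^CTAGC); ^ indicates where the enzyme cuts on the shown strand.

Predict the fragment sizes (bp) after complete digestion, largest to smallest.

The Rko70I site (ATTAAT) starts at position 82.
Rko70I cuts after base 4 of each site, so after position 85.
The NheI site (GCTAGC) starts at position 54.
NheI cuts after the first base of each site, so after position 54.
Combined cut positions: 54, 85.
Linear molecule, 2 cuts → 3 fragments:
  1–54 → 54 bp
  55–85 → 31 bp
  86–119 → 34 bp
Sorted largest to smallest: 54, 34, 31 bp.

54, 34, 31 bp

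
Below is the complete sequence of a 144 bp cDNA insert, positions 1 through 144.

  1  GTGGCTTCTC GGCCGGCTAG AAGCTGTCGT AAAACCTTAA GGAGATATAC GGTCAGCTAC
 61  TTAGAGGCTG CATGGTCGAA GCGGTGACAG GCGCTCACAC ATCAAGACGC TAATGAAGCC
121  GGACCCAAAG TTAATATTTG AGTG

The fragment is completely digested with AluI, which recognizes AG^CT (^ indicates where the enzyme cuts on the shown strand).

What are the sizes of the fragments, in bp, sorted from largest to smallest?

88, 33, 23 bp

AluI sites (AGCT) start at positions 22, 55.
AluI cuts after base 2 of each site, so after positions 23, 56.
Linear molecule, 2 cuts → 3 fragments:
  1–23 → 23 bp
  24–56 → 33 bp
  57–144 → 88 bp
Sorted largest to smallest: 88, 33, 23 bp.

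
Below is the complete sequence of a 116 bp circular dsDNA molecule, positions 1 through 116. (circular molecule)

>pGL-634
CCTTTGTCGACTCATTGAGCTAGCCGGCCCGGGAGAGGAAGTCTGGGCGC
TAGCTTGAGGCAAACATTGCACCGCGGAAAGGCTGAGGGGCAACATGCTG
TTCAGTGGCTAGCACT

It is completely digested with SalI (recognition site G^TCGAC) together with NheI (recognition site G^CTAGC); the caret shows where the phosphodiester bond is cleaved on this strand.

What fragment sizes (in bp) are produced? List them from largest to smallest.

59, 30, 14, 13 bp

The SalI site (GTCGAC) starts at position 6.
SalI cuts after the first base of each site, so after position 6.
NheI sites (GCTAGC) start at positions 19, 49, 108.
NheI cuts after the first base of each site, so after positions 19, 49, 108.
Combined cut positions: 6, 19, 49, 108.
Circular molecule, 4 cuts → 4 fragments:
  7–19 → 13 bp
  20–49 → 30 bp
  50–108 → 59 bp
  109–116 then 1–6 → 8 + 6 = 14 bp
Sorted largest to smallest: 59, 30, 14, 13 bp.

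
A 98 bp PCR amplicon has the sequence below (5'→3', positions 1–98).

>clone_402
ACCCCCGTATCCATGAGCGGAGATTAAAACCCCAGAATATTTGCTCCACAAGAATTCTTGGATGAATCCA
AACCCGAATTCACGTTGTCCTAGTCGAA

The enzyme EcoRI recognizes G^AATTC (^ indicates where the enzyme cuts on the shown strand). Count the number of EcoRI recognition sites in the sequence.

2

GAATTC occurs starting at positions 52, 76.
EcoRI cuts at 2 sites.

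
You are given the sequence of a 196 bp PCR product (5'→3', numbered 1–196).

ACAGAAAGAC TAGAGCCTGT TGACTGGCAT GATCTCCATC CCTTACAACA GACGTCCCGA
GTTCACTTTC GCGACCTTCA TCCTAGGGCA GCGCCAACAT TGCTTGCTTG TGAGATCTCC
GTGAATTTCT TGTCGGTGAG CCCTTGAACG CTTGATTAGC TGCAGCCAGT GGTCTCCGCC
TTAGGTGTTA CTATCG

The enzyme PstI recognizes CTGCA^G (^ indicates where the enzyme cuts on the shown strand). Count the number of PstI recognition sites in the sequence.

1

CTGCAG occurs starting at position 160.
PstI cuts at 1 site.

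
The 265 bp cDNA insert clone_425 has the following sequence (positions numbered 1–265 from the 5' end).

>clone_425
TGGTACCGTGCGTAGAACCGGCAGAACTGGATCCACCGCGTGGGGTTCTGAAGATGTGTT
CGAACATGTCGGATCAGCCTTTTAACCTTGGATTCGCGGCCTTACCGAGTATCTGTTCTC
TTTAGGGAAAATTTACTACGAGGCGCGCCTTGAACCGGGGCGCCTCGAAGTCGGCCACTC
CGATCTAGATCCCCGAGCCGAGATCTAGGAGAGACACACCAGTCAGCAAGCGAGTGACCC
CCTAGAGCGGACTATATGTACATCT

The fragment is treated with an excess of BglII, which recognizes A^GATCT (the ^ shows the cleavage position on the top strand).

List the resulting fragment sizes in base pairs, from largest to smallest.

The BglII site (AGATCT) starts at position 201.
BglII cuts after the first base of each site, so after position 201.
Linear molecule, 1 cut → 2 fragments:
  1–201 → 201 bp
  202–265 → 64 bp
Sorted largest to smallest: 201, 64 bp.

201, 64 bp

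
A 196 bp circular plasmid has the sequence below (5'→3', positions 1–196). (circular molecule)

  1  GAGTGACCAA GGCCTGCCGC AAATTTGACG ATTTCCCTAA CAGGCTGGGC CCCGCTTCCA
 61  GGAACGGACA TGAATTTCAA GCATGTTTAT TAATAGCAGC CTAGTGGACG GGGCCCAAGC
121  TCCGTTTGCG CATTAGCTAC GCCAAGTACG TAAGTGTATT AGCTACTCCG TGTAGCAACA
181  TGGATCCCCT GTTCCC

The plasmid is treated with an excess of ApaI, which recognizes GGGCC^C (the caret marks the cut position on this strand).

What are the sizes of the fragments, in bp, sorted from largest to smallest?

132, 64 bp

ApaI sites (GGGCCC) start at positions 47, 111.
ApaI cuts after base 5 of each site (before the last base), so after positions 51, 115.
Circular molecule, 2 cuts → 2 fragments:
  52–115 → 64 bp
  116–196 then 1–51 → 81 + 51 = 132 bp
Sorted largest to smallest: 132, 64 bp.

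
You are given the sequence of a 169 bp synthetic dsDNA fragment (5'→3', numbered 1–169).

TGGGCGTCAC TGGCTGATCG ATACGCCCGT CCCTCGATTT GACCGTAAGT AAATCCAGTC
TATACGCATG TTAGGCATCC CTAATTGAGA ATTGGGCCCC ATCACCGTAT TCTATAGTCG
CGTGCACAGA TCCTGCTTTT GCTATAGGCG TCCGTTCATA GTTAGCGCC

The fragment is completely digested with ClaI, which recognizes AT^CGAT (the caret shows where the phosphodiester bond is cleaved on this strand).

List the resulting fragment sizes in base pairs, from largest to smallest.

151, 18 bp

The ClaI site (ATCGAT) starts at position 17.
ClaI cuts after base 2 of each site, so after position 18.
Linear molecule, 1 cut → 2 fragments:
  1–18 → 18 bp
  19–169 → 151 bp
Sorted largest to smallest: 151, 18 bp.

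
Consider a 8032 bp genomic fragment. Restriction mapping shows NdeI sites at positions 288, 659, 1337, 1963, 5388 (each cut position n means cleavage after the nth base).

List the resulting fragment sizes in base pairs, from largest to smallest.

Linear molecule, 5 cuts → 6 fragments:
  288 − 0 = 288 bp
  659 − 288 = 371 bp
  1337 − 659 = 678 bp
  1963 − 1337 = 626 bp
  5388 − 1963 = 3425 bp
  8032 − 5388 = 2644 bp
Sorted largest to smallest: 3425, 2644, 678, 626, 371, 288 bp.

3425, 2644, 678, 626, 371, 288 bp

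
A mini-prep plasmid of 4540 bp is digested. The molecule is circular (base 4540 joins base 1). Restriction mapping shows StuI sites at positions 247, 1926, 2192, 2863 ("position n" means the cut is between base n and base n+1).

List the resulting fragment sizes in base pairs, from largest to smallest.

1924, 1679, 671, 266 bp

Circular molecule, 4 cuts → 4 fragments:
  1926 − 247 = 1679 bp
  2192 − 1926 = 266 bp
  2863 − 2192 = 671 bp
  wrap: 4540 − 2863 + 247 = 1924 bp
Sorted largest to smallest: 1924, 1679, 671, 266 bp.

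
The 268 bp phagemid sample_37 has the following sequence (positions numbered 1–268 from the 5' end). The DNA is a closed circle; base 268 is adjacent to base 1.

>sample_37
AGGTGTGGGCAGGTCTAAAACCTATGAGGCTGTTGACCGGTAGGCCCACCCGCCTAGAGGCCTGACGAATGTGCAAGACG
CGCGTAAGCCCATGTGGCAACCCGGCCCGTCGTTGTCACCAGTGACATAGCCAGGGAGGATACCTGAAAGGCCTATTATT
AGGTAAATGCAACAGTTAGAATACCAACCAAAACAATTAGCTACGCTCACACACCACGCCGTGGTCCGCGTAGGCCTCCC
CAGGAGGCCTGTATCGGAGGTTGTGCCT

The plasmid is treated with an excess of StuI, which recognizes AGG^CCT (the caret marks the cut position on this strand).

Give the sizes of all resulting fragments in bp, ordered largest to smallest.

StuI sites (AGGCCT) start at positions 58, 149, 232, 245.
StuI cuts after base 3 of each site, so after positions 60, 151, 234, 247.
Circular molecule, 4 cuts → 4 fragments:
  61–151 → 91 bp
  152–234 → 83 bp
  235–247 → 13 bp
  248–268 then 1–60 → 21 + 60 = 81 bp
Sorted largest to smallest: 91, 83, 81, 13 bp.

91, 83, 81, 13 bp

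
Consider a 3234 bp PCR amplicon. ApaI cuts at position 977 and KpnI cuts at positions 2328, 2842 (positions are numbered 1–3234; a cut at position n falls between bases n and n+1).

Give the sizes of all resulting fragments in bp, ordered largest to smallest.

1351, 977, 514, 392 bp

Combined cut positions (sorted): 977, 2328, 2842.
Linear molecule, 3 cuts → 4 fragments:
  977 − 0 = 977 bp
  2328 − 977 = 1351 bp
  2842 − 2328 = 514 bp
  3234 − 2842 = 392 bp
Sorted largest to smallest: 1351, 977, 514, 392 bp.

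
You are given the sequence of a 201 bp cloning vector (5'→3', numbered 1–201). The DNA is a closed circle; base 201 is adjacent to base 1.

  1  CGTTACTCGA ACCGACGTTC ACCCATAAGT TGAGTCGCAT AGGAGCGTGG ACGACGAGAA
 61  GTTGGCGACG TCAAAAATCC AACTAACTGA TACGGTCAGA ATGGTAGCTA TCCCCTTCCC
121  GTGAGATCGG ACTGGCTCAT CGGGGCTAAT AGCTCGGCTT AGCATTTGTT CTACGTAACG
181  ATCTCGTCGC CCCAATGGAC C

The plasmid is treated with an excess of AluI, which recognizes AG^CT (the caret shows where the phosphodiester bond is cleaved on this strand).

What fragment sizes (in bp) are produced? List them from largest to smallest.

AluI sites (AGCT) start at positions 106, 151.
AluI cuts after base 2 of each site, so after positions 107, 152.
Circular molecule, 2 cuts → 2 fragments:
  108–152 → 45 bp
  153–201 then 1–107 → 49 + 107 = 156 bp
Sorted largest to smallest: 156, 45 bp.

156, 45 bp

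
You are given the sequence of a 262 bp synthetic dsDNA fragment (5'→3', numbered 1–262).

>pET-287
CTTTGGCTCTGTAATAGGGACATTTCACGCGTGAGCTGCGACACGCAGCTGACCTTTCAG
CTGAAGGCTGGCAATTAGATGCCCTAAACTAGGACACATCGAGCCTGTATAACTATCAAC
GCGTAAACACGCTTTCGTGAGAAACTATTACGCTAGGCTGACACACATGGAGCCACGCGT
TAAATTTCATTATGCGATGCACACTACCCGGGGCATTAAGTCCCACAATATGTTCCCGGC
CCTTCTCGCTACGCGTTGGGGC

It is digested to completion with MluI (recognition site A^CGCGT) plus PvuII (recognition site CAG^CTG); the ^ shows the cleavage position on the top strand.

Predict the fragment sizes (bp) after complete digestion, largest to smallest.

76, 59, 56, 27, 21, 12, 11 bp

MluI sites (ACGCGT) start at positions 27, 119, 175, 251.
MluI cuts after the first base of each site, so after positions 27, 119, 175, 251.
PvuII sites (CAGCTG) start at positions 46, 58.
PvuII cuts after base 3 of each site, so after positions 48, 60.
Combined cut positions: 27, 48, 60, 119, 175, 251.
Linear molecule, 6 cuts → 7 fragments:
  1–27 → 27 bp
  28–48 → 21 bp
  49–60 → 12 bp
  61–119 → 59 bp
  120–175 → 56 bp
  176–251 → 76 bp
  252–262 → 11 bp
Sorted largest to smallest: 76, 59, 56, 27, 21, 12, 11 bp.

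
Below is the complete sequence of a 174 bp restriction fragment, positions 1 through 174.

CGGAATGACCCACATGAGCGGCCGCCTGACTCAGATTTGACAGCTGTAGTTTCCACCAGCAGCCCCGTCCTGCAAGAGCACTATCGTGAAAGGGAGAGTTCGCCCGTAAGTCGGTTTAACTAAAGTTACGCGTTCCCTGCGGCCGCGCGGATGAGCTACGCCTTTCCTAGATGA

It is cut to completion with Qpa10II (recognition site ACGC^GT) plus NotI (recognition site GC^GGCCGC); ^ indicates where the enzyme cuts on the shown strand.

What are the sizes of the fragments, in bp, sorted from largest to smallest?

The Qpa10II site (ACGCGT) starts at position 128.
Qpa10II cuts after base 4 of each site, so after position 131.
NotI sites (GCGGCCGC) start at positions 18, 139.
NotI cuts after base 2 of each site, so after positions 19, 140.
Combined cut positions: 19, 131, 140.
Linear molecule, 3 cuts → 4 fragments:
  1–19 → 19 bp
  20–131 → 112 bp
  132–140 → 9 bp
  141–174 → 34 bp
Sorted largest to smallest: 112, 34, 19, 9 bp.

112, 34, 19, 9 bp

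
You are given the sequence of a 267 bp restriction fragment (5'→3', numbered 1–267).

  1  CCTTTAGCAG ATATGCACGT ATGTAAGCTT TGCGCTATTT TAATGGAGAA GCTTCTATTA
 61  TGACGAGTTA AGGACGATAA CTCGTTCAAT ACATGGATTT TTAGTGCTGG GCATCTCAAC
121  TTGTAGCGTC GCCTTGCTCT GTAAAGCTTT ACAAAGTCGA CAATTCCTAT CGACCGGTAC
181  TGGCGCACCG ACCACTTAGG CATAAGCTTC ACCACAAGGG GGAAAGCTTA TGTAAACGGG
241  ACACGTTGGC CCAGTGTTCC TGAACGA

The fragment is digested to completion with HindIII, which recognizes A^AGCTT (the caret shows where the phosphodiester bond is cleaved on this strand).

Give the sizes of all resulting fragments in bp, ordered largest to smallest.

HindIII sites (AAGCTT) start at positions 25, 49, 144, 204, 224.
HindIII cuts after the first base of each site, so after positions 25, 49, 144, 204, 224.
Linear molecule, 5 cuts → 6 fragments:
  1–25 → 25 bp
  26–49 → 24 bp
  50–144 → 95 bp
  145–204 → 60 bp
  205–224 → 20 bp
  225–267 → 43 bp
Sorted largest to smallest: 95, 60, 43, 25, 24, 20 bp.

95, 60, 43, 25, 24, 20 bp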